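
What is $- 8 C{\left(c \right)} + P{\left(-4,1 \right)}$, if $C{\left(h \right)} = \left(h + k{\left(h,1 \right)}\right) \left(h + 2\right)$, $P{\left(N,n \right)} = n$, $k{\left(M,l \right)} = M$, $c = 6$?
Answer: $-767$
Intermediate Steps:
$C{\left(h \right)} = 2 h \left(2 + h\right)$ ($C{\left(h \right)} = \left(h + h\right) \left(h + 2\right) = 2 h \left(2 + h\right)$)
$- 8 C{\left(c \right)} + P{\left(-4,1 \right)} = - 8 \cdot 2 \cdot 6 \left(2 + 6\right) + 1 = - 8 \cdot 2 \cdot 6 \cdot 8 + 1 = \left(-8\right) 96 + 1 = -768 + 1 = -767$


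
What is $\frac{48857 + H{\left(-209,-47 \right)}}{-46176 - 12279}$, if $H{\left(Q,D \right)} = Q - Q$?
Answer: $- \frac{48857}{58455} \approx -0.8358$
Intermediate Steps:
$H{\left(Q,D \right)} = 0$
$\frac{48857 + H{\left(-209,-47 \right)}}{-46176 - 12279} = \frac{48857 + 0}{-46176 - 12279} = \frac{48857}{-58455} = 48857 \left(- \frac{1}{58455}\right) = - \frac{48857}{58455}$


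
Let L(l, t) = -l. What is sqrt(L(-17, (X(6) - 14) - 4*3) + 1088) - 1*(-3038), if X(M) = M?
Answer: 3038 + sqrt(1105) ≈ 3071.2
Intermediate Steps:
sqrt(L(-17, (X(6) - 14) - 4*3) + 1088) - 1*(-3038) = sqrt(-1*(-17) + 1088) - 1*(-3038) = sqrt(17 + 1088) + 3038 = sqrt(1105) + 3038 = 3038 + sqrt(1105)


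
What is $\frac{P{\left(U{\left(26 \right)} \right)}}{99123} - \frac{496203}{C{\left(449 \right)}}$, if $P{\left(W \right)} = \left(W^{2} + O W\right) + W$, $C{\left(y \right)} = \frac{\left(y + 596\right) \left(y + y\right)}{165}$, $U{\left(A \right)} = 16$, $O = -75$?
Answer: $- \frac{7766906497}{89012454} \approx -87.256$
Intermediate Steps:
$C{\left(y \right)} = \frac{2 y \left(596 + y\right)}{165}$ ($C{\left(y \right)} = \left(596 + y\right) 2 y \frac{1}{165} = 2 y \left(596 + y\right) \frac{1}{165} = \frac{2 y \left(596 + y\right)}{165}$)
$P{\left(W \right)} = W^{2} - 74 W$ ($P{\left(W \right)} = \left(W^{2} - 75 W\right) + W = W^{2} - 74 W$)
$\frac{P{\left(U{\left(26 \right)} \right)}}{99123} - \frac{496203}{C{\left(449 \right)}} = \frac{16 \left(-74 + 16\right)}{99123} - \frac{496203}{\frac{2}{165} \cdot 449 \left(596 + 449\right)} = 16 \left(-58\right) \frac{1}{99123} - \frac{496203}{\frac{2}{165} \cdot 449 \cdot 1045} = \left(-928\right) \frac{1}{99123} - \frac{496203}{\frac{17062}{3}} = - \frac{928}{99123} - \frac{1488609}{17062} = - \frac{7766906497}{89012454}$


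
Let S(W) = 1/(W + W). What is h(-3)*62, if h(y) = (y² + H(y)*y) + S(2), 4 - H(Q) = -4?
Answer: -1829/2 ≈ -914.50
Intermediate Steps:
H(Q) = 8 (H(Q) = 4 - 1*(-4) = 4 + 4 = 8)
S(W) = 1/(2*W)
h(y) = ¼ + y² + 8*y (h(y) = (y² + 8*y) + (½)/2 = (y² + 8*y) + (½)*(½) = (y² + 8*y) + ¼ = ¼ + y² + 8*y)
h(-3)*62 = (¼ + (-3)² + 8*(-3))*62 = (¼ + 9 - 24)*62 = -59/4*62 = -1829/2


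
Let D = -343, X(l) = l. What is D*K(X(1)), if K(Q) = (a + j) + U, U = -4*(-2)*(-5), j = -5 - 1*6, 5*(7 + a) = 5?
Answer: 19551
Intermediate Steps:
a = -6 (a = -7 + (⅕)*5 = -7 + 1 = -6)
j = -11 (j = -5 - 6 = -11)
U = -40 (U = 8*(-5) = -40)
K(Q) = -57 (K(Q) = (-6 - 11) - 40 = -17 - 40 = -57)
D*K(X(1)) = -343*(-57) = 19551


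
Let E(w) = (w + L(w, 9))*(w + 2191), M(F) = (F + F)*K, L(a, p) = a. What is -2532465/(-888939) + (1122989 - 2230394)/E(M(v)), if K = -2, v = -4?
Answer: -89506965015/6975603104 ≈ -12.831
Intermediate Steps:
M(F) = -4*F (M(F) = (F + F)*(-2) = (2*F)*(-2) = -4*F)
E(w) = 2*w*(2191 + w) (E(w) = (w + w)*(w + 2191) = (2*w)*(2191 + w) = 2*w*(2191 + w))
-2532465/(-888939) + (1122989 - 2230394)/E(M(v)) = -2532465/(-888939) + (1122989 - 2230394)/((2*(-4*(-4))*(2191 - 4*(-4)))) = -2532465*(-1/888939) - 1107405*1/(32*(2191 + 16)) = 281385/98771 - 1107405/(2*16*2207) = 281385/98771 - 1107405/70624 = -89506965015/6975603104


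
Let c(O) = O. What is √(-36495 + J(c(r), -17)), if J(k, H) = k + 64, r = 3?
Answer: 2*I*√9107 ≈ 190.86*I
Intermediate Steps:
J(k, H) = 64 + k
√(-36495 + J(c(r), -17)) = √(-36495 + (64 + 3)) = √(-36495 + 67) = √(-36428) = 2*I*√9107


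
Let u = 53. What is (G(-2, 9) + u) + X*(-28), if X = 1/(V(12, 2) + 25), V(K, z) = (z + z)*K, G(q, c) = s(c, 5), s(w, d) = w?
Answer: 4498/73 ≈ 61.616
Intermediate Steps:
G(q, c) = c
V(K, z) = 2*K*z (V(K, z) = (2*z)*K = 2*K*z)
X = 1/73 (X = 1/(2*12*2 + 25) = 1/(48 + 25) = 1/73 ≈ 0.013699)
(G(-2, 9) + u) + X*(-28) = (9 + 53) + (1/73)*(-28) = 62 - 28/73 = 4498/73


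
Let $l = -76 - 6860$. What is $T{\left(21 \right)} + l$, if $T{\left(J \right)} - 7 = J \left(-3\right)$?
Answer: $-6992$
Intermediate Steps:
$l = -6936$ ($l = -76 - 6860 = -6936$)
$T{\left(J \right)} = 7 - 3 J$ ($T{\left(J \right)} = 7 + J \left(-3\right) = 7 - 3 J$)
$T{\left(21 \right)} + l = \left(7 - 63\right) - 6936 = -56 - 6936 = -6992$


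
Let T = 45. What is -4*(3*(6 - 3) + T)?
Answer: -216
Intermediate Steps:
-4*(3*(6 - 3) + T) = -4*(3*(6 - 3) + 45) = -4*(3*3 + 45) = -4*(9 + 45) = -4*54 = -216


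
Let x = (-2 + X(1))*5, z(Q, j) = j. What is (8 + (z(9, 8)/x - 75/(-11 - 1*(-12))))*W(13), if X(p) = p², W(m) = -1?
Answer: 343/5 ≈ 68.600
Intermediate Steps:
x = -5 (x = (-2 + 1²)*5 = (-2 + 1)*5 = -1*5 = -5)
(8 + (z(9, 8)/x - 75/(-11 - 1*(-12))))*W(13) = (8 + (8/(-5) - 75/(-11 - 1*(-12))))*(-1) = (8 + (8*(-⅕) - 75/(-11 + 12)))*(-1) = (8 + (-8/5 - 75/1))*(-1) = (8 + (-8/5 - 75*1))*(-1) = (8 + (-8/5 - 75))*(-1) = (8 - 383/5)*(-1) = -343/5*(-1) = 343/5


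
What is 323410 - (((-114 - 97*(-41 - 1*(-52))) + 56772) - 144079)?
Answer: 411898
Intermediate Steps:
323410 - (((-114 - 97*(-41 - 1*(-52))) + 56772) - 144079) = 323410 - (((-114 - 97*(-41 + 52)) + 56772) - 144079) = 323410 - (((-114 - 97*11) + 56772) - 144079) = 323410 - (((-114 - 1067) + 56772) - 144079) = 323410 - ((-1181 + 56772) - 144079) = 323410 - (55591 - 144079) = 323410 - 1*(-88488) = 323410 + 88488 = 411898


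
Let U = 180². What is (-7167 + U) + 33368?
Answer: 58601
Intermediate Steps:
U = 32400
(-7167 + U) + 33368 = (-7167 + 32400) + 33368 = 25233 + 33368 = 58601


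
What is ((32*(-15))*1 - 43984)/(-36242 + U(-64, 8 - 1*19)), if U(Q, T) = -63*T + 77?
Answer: 2779/2217 ≈ 1.2535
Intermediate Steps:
U(Q, T) = 77 - 63*T
((32*(-15))*1 - 43984)/(-36242 + U(-64, 8 - 1*19)) = ((32*(-15))*1 - 43984)/(-36242 + (77 - 63*(8 - 1*19))) = (-480*1 - 43984)/(-36242 + (77 - 63*(8 - 19))) = (-480 - 43984)/(-36242 + (77 - 63*(-11))) = -44464/(-36242 + (77 + 693)) = -44464/(-36242 + 770) = -44464/(-35472) = -44464*(-1/35472) = 2779/2217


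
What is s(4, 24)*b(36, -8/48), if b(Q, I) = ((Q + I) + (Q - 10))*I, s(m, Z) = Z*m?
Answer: -2968/3 ≈ -989.33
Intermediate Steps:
b(Q, I) = I*(-10 + I + 2*Q) (b(Q, I) = ((I + Q) + (-10 + Q))*I = (-10 + I + 2*Q)*I = I*(-10 + I + 2*Q))
s(4, 24)*b(36, -8/48) = (24*4)*((-8/48)*(-10 - 8/48 + 2*36)) = 96*((-8*1/48)*(-10 - 8*1/48 + 72)) = 96*(-(-10 - ⅙ + 72)/6) = 96*(-⅙*371/6) = 96*(-371/36) = -2968/3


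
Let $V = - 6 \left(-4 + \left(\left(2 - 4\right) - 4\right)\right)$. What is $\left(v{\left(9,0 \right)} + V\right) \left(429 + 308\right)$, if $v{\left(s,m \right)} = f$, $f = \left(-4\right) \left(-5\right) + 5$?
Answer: $62645$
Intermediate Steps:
$f = 25$ ($f = 20 + 5 = 25$)
$v{\left(s,m \right)} = 25$
$V = 60$ ($V = - 6 \left(-4 - 6\right) = \left(-6\right) \left(-10\right) = 60$)
$\left(v{\left(9,0 \right)} + V\right) \left(429 + 308\right) = \left(25 + 60\right) \left(429 + 308\right) = 85 \cdot 737 = 62645$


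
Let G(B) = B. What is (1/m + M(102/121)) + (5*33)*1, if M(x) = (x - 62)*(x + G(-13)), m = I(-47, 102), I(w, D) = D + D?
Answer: 2713452301/2986764 ≈ 908.49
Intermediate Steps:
I(w, D) = 2*D
m = 204 (m = 2*102 = 204)
M(x) = (-62 + x)*(-13 + x) (M(x) = (x - 62)*(x - 13) = (-62 + x)*(-13 + x))
(1/m + M(102/121)) + (5*33)*1 = (1/204 + (806 + (102/121)**2 - 7650/121)) + (5*33)*1 = (1/204 + (806 + (102*(1/121))**2 - 7650/121)) + 165*1 = (1/204 + (806 + (102/121)**2 - 75*102/121)) + 165 = (1/204 + (806 + 10404/14641 - 7650/121)) + 165 = (1/204 + 10885400/14641) + 165 = 2220636241/2986764 + 165 = 2713452301/2986764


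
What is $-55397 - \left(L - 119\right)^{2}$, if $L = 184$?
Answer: $-59622$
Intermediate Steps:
$-55397 - \left(L - 119\right)^{2} = -55397 - \left(184 - 119\right)^{2} = -55397 - 65^{2} = -55397 - 4225 = -59622$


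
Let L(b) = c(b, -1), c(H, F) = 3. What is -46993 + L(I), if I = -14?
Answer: -46990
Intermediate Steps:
L(b) = 3
-46993 + L(I) = -46993 + 3 = -46990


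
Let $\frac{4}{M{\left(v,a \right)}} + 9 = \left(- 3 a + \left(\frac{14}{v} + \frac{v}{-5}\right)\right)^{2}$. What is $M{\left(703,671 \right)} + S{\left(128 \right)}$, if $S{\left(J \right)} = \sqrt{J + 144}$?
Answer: $\frac{49420900}{57302275590531} + 4 \sqrt{17} \approx 16.492$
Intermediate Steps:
$S{\left(J \right)} = \sqrt{144 + J}$
$M{\left(v,a \right)} = \frac{4}{-9 + \left(- 3 a + \frac{14}{v} - \frac{v}{5}\right)^{2}}$ ($M{\left(v,a \right)} = \frac{4}{-9 + \left(- 3 a + \left(\frac{14}{v} + \frac{v}{-5}\right)\right)^{2}} = \frac{4}{-9 + \left(- 3 a + \left(\frac{14}{v} + v \left(- \frac{1}{5}\right)\right)\right)^{2}} = \frac{4}{-9 + \left(- 3 a - \left(- \frac{14}{v} + \frac{v}{5}\right)\right)^{2}} = \frac{4}{-9 + \left(- 3 a + \frac{14}{v} - \frac{v}{5}\right)^{2}}$)
$M{\left(703,671 \right)} + S{\left(128 \right)} = - \frac{100 \cdot 703^{2}}{- \left(-70 + 703^{2} + 15 \cdot 671 \cdot 703\right)^{2} + 225 \cdot 703^{2}} + \sqrt{144 + 128} = \left(-100\right) 494209 \frac{1}{- \left(-70 + 494209 + 7075695\right)^{2} + 225 \cdot 494209} + \sqrt{272} = \left(-100\right) 494209 \frac{1}{- 7569834^{2} + 111197025} + 4 \sqrt{17} = \left(-100\right) 494209 \frac{1}{\left(-1\right) 57302386787556 + 111197025} + 4 \sqrt{17} = \left(-100\right) 494209 \frac{1}{-57302386787556 + 111197025} + 4 \sqrt{17} = \left(-100\right) 494209 \frac{1}{-57302275590531} + 4 \sqrt{17} = \left(-100\right) 494209 \left(- \frac{1}{57302275590531}\right) + 4 \sqrt{17} = \frac{49420900}{57302275590531} + 4 \sqrt{17}$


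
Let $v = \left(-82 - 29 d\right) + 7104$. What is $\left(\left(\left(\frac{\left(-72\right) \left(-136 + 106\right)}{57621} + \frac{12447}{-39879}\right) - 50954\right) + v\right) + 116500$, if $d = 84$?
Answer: $\frac{1989548612561}{28368739} \approx 70132.0$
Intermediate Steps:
$v = 4586$ ($v = \left(-82 - 2436\right) + 7104 = -2518 + 7104 = 4586$)
$\left(\left(\left(\frac{\left(-72\right) \left(-136 + 106\right)}{57621} + \frac{12447}{-39879}\right) - 50954\right) + v\right) + 116500 = \left(\left(\left(\frac{\left(-72\right) \left(-136 + 106\right)}{57621} + \frac{12447}{-39879}\right) - 50954\right) + 4586\right) + 116500 = \left(\left(\left(\left(-72\right) \left(-30\right) \frac{1}{57621} + 12447 \left(- \frac{1}{39879}\right)\right) - 50954\right) + 4586\right) + 116500 = \left(\left(\left(2160 \cdot \frac{1}{57621} - \frac{461}{1477}\right) - 50954\right) + 4586\right) + 116500 = \left(\left(\left(\frac{720}{19207} - \frac{461}{1477}\right) - 50954\right) + 4586\right) + 116500 = \left(\left(- \frac{7790987}{28368739} - 50954\right) + 4586\right) + 116500 = \left(- \frac{1445508517993}{28368739} + 4586\right) + 116500 = - \frac{1315409480939}{28368739} + 116500 = \frac{1989548612561}{28368739}$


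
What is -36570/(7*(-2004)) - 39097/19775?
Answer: 4159977/6604850 ≈ 0.62984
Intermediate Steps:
-36570/(7*(-2004)) - 39097/19775 = -36570/(-14028) - 39097*1/19775 = -36570*(-1/14028) - 39097/19775 = 6095/2338 - 39097/19775 = 4159977/6604850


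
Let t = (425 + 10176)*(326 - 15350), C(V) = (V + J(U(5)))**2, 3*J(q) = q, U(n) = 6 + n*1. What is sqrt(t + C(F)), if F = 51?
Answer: 4*I*sqrt(89587370)/3 ≈ 12620.0*I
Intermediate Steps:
U(n) = 6 + n
J(q) = q/3
C(V) = (11/3 + V)**2 (C(V) = (V + (6 + 5)/3)**2 = (V + (1/3)*11)**2 = (V + 11/3)**2 = (11/3 + V)**2)
t = -159269424 (t = 10601*(-15024) = -159269424)
sqrt(t + C(F)) = sqrt(-159269424 + (11 + 3*51)**2/9) = sqrt(-159269424 + (11 + 153)**2/9) = sqrt(-159269424 + (1/9)*164**2) = sqrt(-159269424 + (1/9)*26896) = sqrt(-159269424 + 26896/9) = sqrt(-1433397920/9) = 4*I*sqrt(89587370)/3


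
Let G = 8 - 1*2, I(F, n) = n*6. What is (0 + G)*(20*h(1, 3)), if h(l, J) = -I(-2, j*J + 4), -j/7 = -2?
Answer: -33120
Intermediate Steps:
j = 14 (j = -7*(-2) = 14)
I(F, n) = 6*n
G = 6 (G = 8 - 2 = 6)
h(l, J) = -24 - 84*J (h(l, J) = -6*(14*J + 4) = -6*(4 + 14*J) = -(24 + 84*J) = -24 - 84*J)
(0 + G)*(20*h(1, 3)) = (0 + 6)*(20*(-24 - 84*3)) = 6*(20*(-24 - 252)) = 6*(20*(-276)) = 6*(-5520) = -33120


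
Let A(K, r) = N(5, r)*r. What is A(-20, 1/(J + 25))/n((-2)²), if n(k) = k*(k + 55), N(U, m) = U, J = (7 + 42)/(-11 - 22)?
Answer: 165/183136 ≈ 0.00090097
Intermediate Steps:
J = -49/33 (J = 49/(-33) = 49*(-1/33) = -49/33 ≈ -1.4848)
n(k) = k*(55 + k)
A(K, r) = 5*r
A(-20, 1/(J + 25))/n((-2)²) = (5/(-49/33 + 25))/(((-2)²*(55 + (-2)²))) = (5/(776/33))/((4*(55 + 4))) = (5*(33/776))/((4*59)) = (165/776)/236 = (165/776)*(1/236) = 165/183136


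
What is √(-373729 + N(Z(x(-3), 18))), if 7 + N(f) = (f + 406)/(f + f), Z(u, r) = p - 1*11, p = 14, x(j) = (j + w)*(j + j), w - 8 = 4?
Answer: I*√13452042/6 ≈ 611.28*I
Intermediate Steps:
w = 12 (w = 8 + 4 = 12)
x(j) = 2*j*(12 + j) (x(j) = (j + 12)*(j + j) = (12 + j)*(2*j) = 2*j*(12 + j))
Z(u, r) = 3 (Z(u, r) = 14 - 1*11 = 14 - 11 = 3)
N(f) = -7 + (406 + f)/(2*f) (N(f) = -7 + (f + 406)/(f + f) = -7 + (406 + f)/((2*f)) = -7 + (406 + f)*(1/(2*f)) = -7 + (406 + f)/(2*f))
√(-373729 + N(Z(x(-3), 18))) = √(-373729 + (-13/2 + 203/3)) = √(-373729 + 367/6) = √(-2242007/6) = I*√13452042/6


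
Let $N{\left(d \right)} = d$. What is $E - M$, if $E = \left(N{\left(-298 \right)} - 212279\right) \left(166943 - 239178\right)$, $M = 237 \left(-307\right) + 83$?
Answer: $15355572271$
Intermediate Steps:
$M = -72676$ ($M = -72759 + 83 = -72676$)
$E = 15355499595$ ($E = \left(-298 - 212279\right) \left(166943 - 239178\right) = \left(-212577\right) \left(-72235\right) = 15355499595$)
$E - M = 15355499595 - -72676 = 15355499595 + 72676 = 15355572271$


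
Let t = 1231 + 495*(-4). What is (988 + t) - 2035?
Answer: -1796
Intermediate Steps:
t = -749 (t = 1231 - 1980 = -749)
(988 + t) - 2035 = (988 - 749) - 2035 = 239 - 2035 = -1796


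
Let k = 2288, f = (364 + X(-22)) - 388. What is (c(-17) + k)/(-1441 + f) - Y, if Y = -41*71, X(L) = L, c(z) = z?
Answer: 4326386/1487 ≈ 2909.5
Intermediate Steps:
f = -46 (f = (364 - 22) - 388 = 342 - 388 = -46)
Y = -2911
(c(-17) + k)/(-1441 + f) - Y = (-17 + 2288)/(-1441 - 46) - 1*(-2911) = 2271/(-1487) + 2911 = 2271*(-1/1487) + 2911 = -2271/1487 + 2911 = 4326386/1487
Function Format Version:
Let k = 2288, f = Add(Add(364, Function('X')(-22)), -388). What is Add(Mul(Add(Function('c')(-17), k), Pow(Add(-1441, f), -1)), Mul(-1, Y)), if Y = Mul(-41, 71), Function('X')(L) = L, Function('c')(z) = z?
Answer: Rational(4326386, 1487) ≈ 2909.5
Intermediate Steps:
f = -46 (f = Add(Add(364, -22), -388) = Add(342, -388) = -46)
Y = -2911
Add(Mul(Add(Function('c')(-17), k), Pow(Add(-1441, f), -1)), Mul(-1, Y)) = Add(Mul(Add(-17, 2288), Pow(Add(-1441, -46), -1)), Mul(-1, -2911)) = Add(Mul(2271, Pow(-1487, -1)), 2911) = Add(Mul(2271, Rational(-1, 1487)), 2911) = Add(Rational(-2271, 1487), 2911) = Rational(4326386, 1487)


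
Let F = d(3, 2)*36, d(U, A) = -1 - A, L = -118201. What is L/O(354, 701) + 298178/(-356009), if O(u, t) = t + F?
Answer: -42257439363/211113337 ≈ -200.16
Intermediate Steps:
F = -108 (F = (-1 - 1*2)*36 = (-1 - 2)*36 = -3*36 = -108)
O(u, t) = -108 + t (O(u, t) = t - 108 = -108 + t)
L/O(354, 701) + 298178/(-356009) = -118201/(-108 + 701) + 298178/(-356009) = -118201/593 + 298178*(-1/356009) = -118201*1/593 - 298178/356009 = -118201/593 - 298178/356009 = -42257439363/211113337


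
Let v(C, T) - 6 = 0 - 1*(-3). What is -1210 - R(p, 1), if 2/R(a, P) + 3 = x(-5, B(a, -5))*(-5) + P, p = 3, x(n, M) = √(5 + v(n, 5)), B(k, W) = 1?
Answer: -209332/173 + 5*√14/173 ≈ -1209.9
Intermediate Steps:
v(C, T) = 9 (v(C, T) = 6 + (0 - 1*(-3)) = 6 + (0 + 3) = 6 + 3 = 9)
x(n, M) = √14 (x(n, M) = √(5 + 9) = √14)
R(a, P) = 2/(-3 + P - 5*√14) (R(a, P) = 2/(-3 + (√14*(-5) + P)) = 2/(-3 + (-5*√14 + P)) = 2/(-3 + (P - 5*√14)) = 2/(-3 + P - 5*√14))
-1210 - R(p, 1) = -1210 - 2/(-3 + 1 - 5*√14) = -1210 - 2/(-2 - 5*√14)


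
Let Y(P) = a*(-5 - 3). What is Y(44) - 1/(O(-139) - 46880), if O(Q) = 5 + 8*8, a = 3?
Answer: -1123463/46811 ≈ -24.000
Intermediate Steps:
O(Q) = 69 (O(Q) = 5 + 64 = 69)
Y(P) = -24 (Y(P) = 3*(-5 - 3) = 3*(-8) = -24)
Y(44) - 1/(O(-139) - 46880) = -24 - 1/(69 - 46880) = -24 - 1/(-46811) = -24 - 1*(-1/46811) = -24 + 1/46811 = -1123463/46811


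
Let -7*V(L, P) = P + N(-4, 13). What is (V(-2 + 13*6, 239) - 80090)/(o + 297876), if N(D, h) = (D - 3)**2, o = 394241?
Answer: -560918/4844819 ≈ -0.11578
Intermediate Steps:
N(D, h) = (-3 + D)**2
V(L, P) = -7 - P/7 (V(L, P) = -(P + (-3 - 4)**2)/7 = -(P + (-7)**2)/7 = -(P + 49)/7 = -(49 + P)/7 = -7 - P/7)
(V(-2 + 13*6, 239) - 80090)/(o + 297876) = ((-7 - 1/7*239) - 80090)/(394241 + 297876) = ((-7 - 239/7) - 80090)/692117 = (-288/7 - 80090)*(1/692117) = -560918/7*1/692117 = -560918/4844819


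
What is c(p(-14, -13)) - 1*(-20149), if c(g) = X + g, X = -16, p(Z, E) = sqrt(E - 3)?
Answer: 20133 + 4*I ≈ 20133.0 + 4.0*I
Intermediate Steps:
p(Z, E) = sqrt(-3 + E)
c(g) = -16 + g
c(p(-14, -13)) - 1*(-20149) = (-16 + sqrt(-3 - 13)) - 1*(-20149) = (-16 + sqrt(-16)) + 20149 = (-16 + 4*I) + 20149 = 20133 + 4*I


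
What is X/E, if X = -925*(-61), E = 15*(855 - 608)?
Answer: 11285/741 ≈ 15.229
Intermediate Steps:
E = 3705 (E = 15*247 = 3705)
X = 56425
X/E = 56425/3705 = 56425*(1/3705) = 11285/741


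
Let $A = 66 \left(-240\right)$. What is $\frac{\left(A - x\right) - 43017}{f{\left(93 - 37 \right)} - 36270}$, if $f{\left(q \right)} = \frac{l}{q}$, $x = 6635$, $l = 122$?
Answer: $\frac{1833776}{1015499} \approx 1.8058$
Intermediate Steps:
$f{\left(q \right)} = \frac{122}{q}$
$A = -15840$
$\frac{\left(A - x\right) - 43017}{f{\left(93 - 37 \right)} - 36270} = \frac{\left(-15840 - 6635\right) - 43017}{\frac{122}{93 - 37} - 36270} = \frac{-22475 - 43017}{\frac{122}{56} - 36270} = - \frac{65492}{122 \cdot \frac{1}{56} - 36270} = - \frac{65492}{\frac{61}{28} - 36270} = - \frac{65492}{- \frac{1015499}{28}} = \left(-65492\right) \left(- \frac{28}{1015499}\right) = \frac{1833776}{1015499}$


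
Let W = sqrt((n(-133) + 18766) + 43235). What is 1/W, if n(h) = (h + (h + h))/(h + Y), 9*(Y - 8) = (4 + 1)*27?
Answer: sqrt(750255990)/6820509 ≈ 0.0040159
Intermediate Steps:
Y = 23 (Y = 8 + ((4 + 1)*27)/9 = 8 + (5*27)/9 = 8 + (1/9)*135 = 8 + 15 = 23)
n(h) = 3*h/(23 + h) (n(h) = (h + (h + h))/(h + 23) = (h + 2*h)/(23 + h) = (3*h)/(23 + h) = 3*h/(23 + h))
W = sqrt(750255990)/110 (W = sqrt((3*(-133)/(23 - 133) + 18766) + 43235) = sqrt((3*(-133)/(-110) + 18766) + 43235) = sqrt((3*(-133)*(-1/110) + 18766) + 43235) = sqrt((399/110 + 18766) + 43235) = sqrt(2064659/110 + 43235) = sqrt(6820509/110) = sqrt(750255990)/110 ≈ 249.01)
1/W = 1/(sqrt(750255990)/110) = sqrt(750255990)/6820509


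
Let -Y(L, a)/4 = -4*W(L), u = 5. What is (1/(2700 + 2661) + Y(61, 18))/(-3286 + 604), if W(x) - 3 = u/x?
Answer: -16125949/877070322 ≈ -0.018386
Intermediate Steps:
W(x) = 3 + 5/x
Y(L, a) = 48 + 80/L (Y(L, a) = -(-16)*(3 + 5/L) = -4*(-12 - 20/L) = 48 + 80/L)
(1/(2700 + 2661) + Y(61, 18))/(-3286 + 604) = (1/(2700 + 2661) + (48 + 80/61))/(-3286 + 604) = (1/5361 + (48 + 80*(1/61)))/(-2682) = (1/5361 + (48 + 80/61))*(-1/2682) = (1/5361 + 3008/61)*(-1/2682) = (16125949/327021)*(-1/2682) = -16125949/877070322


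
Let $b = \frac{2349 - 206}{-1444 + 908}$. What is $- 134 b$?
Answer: $\frac{2143}{4} \approx 535.75$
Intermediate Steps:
$b = - \frac{2143}{536}$ ($b = \frac{2143}{-536} = 2143 \left(- \frac{1}{536}\right) = - \frac{2143}{536} \approx -3.9981$)
$- 134 b = \left(-134\right) \left(- \frac{2143}{536}\right) = \frac{2143}{4}$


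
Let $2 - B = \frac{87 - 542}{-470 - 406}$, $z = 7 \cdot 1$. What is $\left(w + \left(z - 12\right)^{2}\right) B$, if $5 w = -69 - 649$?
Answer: $- \frac{769121}{4380} \approx -175.6$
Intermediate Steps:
$z = 7$
$B = \frac{1297}{876}$ ($B = 2 - \frac{87 - 542}{-470 - 406} = 2 - - \frac{455}{-876} = 2 - \left(-455\right) \left(- \frac{1}{876}\right) = 2 - \frac{455}{876} = \frac{1297}{876} \approx 1.4806$)
$w = - \frac{718}{5}$ ($w = \frac{-69 - 649}{5} = \frac{1}{5} \left(-718\right) = - \frac{718}{5} \approx -143.6$)
$\left(w + \left(z - 12\right)^{2}\right) B = \left(- \frac{718}{5} + \left(7 - 12\right)^{2}\right) \frac{1297}{876} = \left(- \frac{718}{5} + \left(-5\right)^{2}\right) \frac{1297}{876} = \left(- \frac{718}{5} + 25\right) \frac{1297}{876} = \left(- \frac{593}{5}\right) \frac{1297}{876} = - \frac{769121}{4380}$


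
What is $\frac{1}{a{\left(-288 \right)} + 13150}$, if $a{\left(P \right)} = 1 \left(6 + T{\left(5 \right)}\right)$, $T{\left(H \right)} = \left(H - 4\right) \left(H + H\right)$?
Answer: $\frac{1}{13166} \approx 7.5953 \cdot 10^{-5}$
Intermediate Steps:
$T{\left(H \right)} = 2 H \left(-4 + H\right)$ ($T{\left(H \right)} = \left(-4 + H\right) 2 H = 2 H \left(-4 + H\right)$)
$a{\left(P \right)} = 16$ ($a{\left(P \right)} = 1 \left(6 + 2 \cdot 5 \left(-4 + 5\right)\right) = 1 \left(6 + 2 \cdot 5 \cdot 1\right) = 1 \left(6 + 10\right) = 1 \cdot 16 = 16$)
$\frac{1}{a{\left(-288 \right)} + 13150} = \frac{1}{16 + 13150} = \frac{1}{13166}$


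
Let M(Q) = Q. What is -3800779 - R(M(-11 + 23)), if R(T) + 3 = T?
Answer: -3800788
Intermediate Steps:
R(T) = -3 + T
-3800779 - R(M(-11 + 23)) = -3800779 - (-3 + (-11 + 23)) = -3800779 - (-3 + 12) = -3800779 - 1*9 = -3800779 - 9 = -3800788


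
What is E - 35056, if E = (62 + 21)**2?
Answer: -28167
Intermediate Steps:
E = 6889 (E = 83**2 = 6889)
E - 35056 = 6889 - 35056 = -28167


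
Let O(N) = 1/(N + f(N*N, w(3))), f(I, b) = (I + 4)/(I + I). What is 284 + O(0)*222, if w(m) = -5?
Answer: 284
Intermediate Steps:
f(I, b) = (4 + I)/(2*I) (f(I, b) = (4 + I)/((2*I)) = (4 + I)*(1/(2*I)) = (4 + I)/(2*I))
O(N) = 1/(N + (4 + N**2)/(2*N**2)) (O(N) = 1/(N + (4 + N*N)/(2*((N*N)))) = 1/(N + (4 + N**2)/(2*(N**2))) = 1/(N + (4 + N**2)/(2*N**2)))
284 + O(0)*222 = 284 + (2*0**2/(4 + 0**2 + 2*0**3))*222 = 284 + (2*0/(4 + 0 + 2*0))*222 = 284 + (2*0/(4 + 0 + 0))*222 = 284 + (2*0/4)*222 = 284 + (2*0*(1/4))*222 = 284 + 0*222 = 284 + 0 = 284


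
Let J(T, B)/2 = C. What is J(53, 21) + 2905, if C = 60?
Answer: 3025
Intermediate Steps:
J(T, B) = 120 (J(T, B) = 2*60 = 120)
J(53, 21) + 2905 = 120 + 2905 = 3025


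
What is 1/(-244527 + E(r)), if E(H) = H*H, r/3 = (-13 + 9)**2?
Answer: -1/242223 ≈ -4.1284e-6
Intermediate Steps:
r = 48 (r = 3*(-13 + 9)**2 = 3*(-4)**2 = 3*16 = 48)
E(H) = H**2
1/(-244527 + E(r)) = 1/(-244527 + 48**2) = 1/(-244527 + 2304) = 1/(-242223) = -1/242223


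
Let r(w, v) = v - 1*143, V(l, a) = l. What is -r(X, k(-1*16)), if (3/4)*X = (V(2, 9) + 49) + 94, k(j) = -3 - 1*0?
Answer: 146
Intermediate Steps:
k(j) = -3 (k(j) = -3 + 0 = -3)
X = 580/3 (X = 4*((2 + 49) + 94)/3 = 4*(51 + 94)/3 = (4/3)*145 = 580/3 ≈ 193.33)
r(w, v) = -143 + v (r(w, v) = v - 143 = -143 + v)
-r(X, k(-1*16)) = -(-143 - 3) = -1*(-146) = 146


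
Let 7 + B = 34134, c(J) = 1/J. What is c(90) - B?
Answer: -3071429/90 ≈ -34127.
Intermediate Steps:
B = 34127 (B = -7 + 34134 = 34127)
c(90) - B = 1/90 - 1*34127 = 1/90 - 34127 = -3071429/90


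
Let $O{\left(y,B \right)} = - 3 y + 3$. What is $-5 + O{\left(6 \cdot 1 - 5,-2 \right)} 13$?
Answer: $-5$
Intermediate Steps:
$O{\left(y,B \right)} = 3 - 3 y$
$-5 + O{\left(6 \cdot 1 - 5,-2 \right)} 13 = -5 + \left(3 - 3 \left(6 \cdot 1 - 5\right)\right) 13 = -5 + \left(3 - 3 \left(6 - 5\right)\right) 13 = -5 + \left(3 - 3\right) 13 = -5 + 0 \cdot 13 = -5 + 0 = -5$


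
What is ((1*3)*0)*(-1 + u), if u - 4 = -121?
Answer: 0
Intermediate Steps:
u = -117 (u = 4 - 121 = -117)
((1*3)*0)*(-1 + u) = ((1*3)*0)*(-1 - 117) = (3*0)*(-118) = 0*(-118) = 0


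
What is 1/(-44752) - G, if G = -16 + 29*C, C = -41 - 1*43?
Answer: 109731903/44752 ≈ 2452.0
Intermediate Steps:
C = -84 (C = -41 - 43 = -84)
G = -2452 (G = -16 + 29*(-84) = -16 - 2436 = -2452)
1/(-44752) - G = 1/(-44752) - 1*(-2452) = -1/44752 + 2452 = 109731903/44752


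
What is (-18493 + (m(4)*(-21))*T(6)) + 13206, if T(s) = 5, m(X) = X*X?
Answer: -6967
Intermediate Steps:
m(X) = X²
(-18493 + (m(4)*(-21))*T(6)) + 13206 = (-18493 + (4²*(-21))*5) + 13206 = (-18493 + (16*(-21))*5) + 13206 = (-18493 - 336*5) + 13206 = (-18493 - 1680) + 13206 = -20173 + 13206 = -6967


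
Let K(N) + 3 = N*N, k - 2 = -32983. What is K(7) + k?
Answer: -32935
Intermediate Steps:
k = -32981 (k = 2 - 32983 = -32981)
K(N) = -3 + N² (K(N) = -3 + N*N = -3 + N²)
K(7) + k = (-3 + 7²) - 32981 = (-3 + 49) - 32981 = 46 - 32981 = -32935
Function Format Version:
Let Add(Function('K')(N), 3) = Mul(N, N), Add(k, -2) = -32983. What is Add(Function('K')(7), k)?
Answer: -32935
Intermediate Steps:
k = -32981 (k = Add(2, -32983) = -32981)
Function('K')(N) = Add(-3, Pow(N, 2)) (Function('K')(N) = Add(-3, Mul(N, N)) = Add(-3, Pow(N, 2)))
Add(Function('K')(7), k) = Add(Add(-3, Pow(7, 2)), -32981) = Add(Add(-3, 49), -32981) = Add(46, -32981) = -32935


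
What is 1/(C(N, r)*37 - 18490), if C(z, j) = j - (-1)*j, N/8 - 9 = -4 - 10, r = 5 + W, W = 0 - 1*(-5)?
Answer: -1/17750 ≈ -5.6338e-5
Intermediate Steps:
W = 5 (W = 0 + 5 = 5)
r = 10 (r = 5 + 5 = 10)
N = -40 (N = 72 + 8*(-4 - 10) = 72 + 8*(-14) = 72 - 112 = -40)
C(z, j) = 2*j (C(z, j) = j + j = 2*j)
1/(C(N, r)*37 - 18490) = 1/((2*10)*37 - 18490) = 1/(20*37 - 18490) = 1/(740 - 18490) = 1/(-17750) = -1/17750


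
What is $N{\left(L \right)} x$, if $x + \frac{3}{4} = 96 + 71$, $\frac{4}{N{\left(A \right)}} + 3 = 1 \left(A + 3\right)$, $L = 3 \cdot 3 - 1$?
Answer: $\frac{665}{8} \approx 83.125$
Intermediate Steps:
$L = 8$ ($L = 9 - 1 = 8$)
$N{\left(A \right)} = \frac{4}{A}$ ($N{\left(A \right)} = \frac{4}{-3 + 1 \left(A + 3\right)} = \frac{4}{-3 + 1 \left(3 + A\right)} = \frac{4}{-3 + \left(3 + A\right)} = \frac{4}{A}$)
$x = \frac{665}{4}$ ($x = - \frac{3}{4} + \left(96 + 71\right) = - \frac{3}{4} + 167 = \frac{665}{4} \approx 166.25$)
$N{\left(L \right)} x = \frac{4}{8} \cdot \frac{665}{4} = 4 \cdot \frac{1}{8} \cdot \frac{665}{4} = \frac{1}{2} \cdot \frac{665}{4} = \frac{665}{8}$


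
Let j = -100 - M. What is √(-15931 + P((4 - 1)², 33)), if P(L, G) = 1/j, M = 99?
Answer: I*√630883730/199 ≈ 126.22*I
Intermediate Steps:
j = -199 (j = -100 - 1*99 = -100 - 99 = -199)
P(L, G) = -1/199 (P(L, G) = 1/(-199) = -1/199)
√(-15931 + P((4 - 1)², 33)) = √(-15931 - 1/199) = √(-3170270/199) = I*√630883730/199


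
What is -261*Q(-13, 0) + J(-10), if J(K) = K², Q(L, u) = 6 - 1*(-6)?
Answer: -3032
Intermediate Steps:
Q(L, u) = 12 (Q(L, u) = 6 + 6 = 12)
-261*Q(-13, 0) + J(-10) = -261*12 + (-10)² = -3132 + 100 = -3032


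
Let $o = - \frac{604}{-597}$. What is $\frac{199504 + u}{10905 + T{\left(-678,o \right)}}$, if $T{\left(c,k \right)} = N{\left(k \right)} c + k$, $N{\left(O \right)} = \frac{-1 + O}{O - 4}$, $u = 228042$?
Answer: $\frac{32525500872}{829875667} \approx 39.193$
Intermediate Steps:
$o = \frac{604}{597}$ ($o = \left(-604\right) \left(- \frac{1}{597}\right) = \frac{604}{597} \approx 1.0117$)
$N{\left(O \right)} = \frac{-1 + O}{-4 + O}$
$T{\left(c,k \right)} = k + \frac{c \left(-1 + k\right)}{-4 + k}$ ($T{\left(c,k \right)} = \frac{-1 + k}{-4 + k} c + k = \frac{c \left(-1 + k\right)}{-4 + k} + k = k + \frac{c \left(-1 + k\right)}{-4 + k}$)
$\frac{199504 + u}{10905 + T{\left(-678,o \right)}} = \frac{199504 + 228042}{10905 + \frac{- 678 \left(-1 + \frac{604}{597}\right) + \frac{604 \left(-4 + \frac{604}{597}\right)}{597}}{-4 + \frac{604}{597}}} = \frac{427546}{10905 + \frac{\left(-678\right) \frac{7}{597} + \frac{604}{597} \left(- \frac{1784}{597}\right)}{- \frac{1784}{597}}} = \frac{427546}{10905 - \frac{597 \left(- \frac{1582}{199} - \frac{1077536}{356409}\right)}{1784}} = \frac{427546}{10905 - - \frac{1955449}{532524}} = \frac{427546}{10905 + \frac{1955449}{532524}} = \frac{427546}{\frac{5809129669}{532524}} = 427546 \cdot \frac{532524}{5809129669} = \frac{32525500872}{829875667}$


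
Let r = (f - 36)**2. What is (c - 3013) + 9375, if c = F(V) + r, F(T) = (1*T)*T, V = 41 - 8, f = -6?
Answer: 9215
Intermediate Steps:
V = 33
r = 1764 (r = (-6 - 36)**2 = (-42)**2 = 1764)
F(T) = T**2 (F(T) = T*T = T**2)
c = 2853 (c = 33**2 + 1764 = 1089 + 1764 = 2853)
(c - 3013) + 9375 = (2853 - 3013) + 9375 = -160 + 9375 = 9215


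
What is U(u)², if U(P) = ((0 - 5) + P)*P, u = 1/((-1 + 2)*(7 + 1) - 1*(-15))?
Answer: 12996/279841 ≈ 0.046441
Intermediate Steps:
u = 1/23 (u = 1/(1*8 + 15) = 1/(8 + 15) = 1/23 ≈ 0.043478)
U(P) = P*(-5 + P) (U(P) = (-5 + P)*P = P*(-5 + P))
U(u)² = ((-5 + 1/23)/23)² = ((1/23)*(-114/23))² = (-114/529)² = 12996/279841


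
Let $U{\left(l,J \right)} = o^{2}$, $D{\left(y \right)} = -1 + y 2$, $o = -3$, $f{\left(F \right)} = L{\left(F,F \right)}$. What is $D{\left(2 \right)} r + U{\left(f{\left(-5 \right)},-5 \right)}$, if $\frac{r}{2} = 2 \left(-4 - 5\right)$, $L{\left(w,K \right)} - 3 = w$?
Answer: $-99$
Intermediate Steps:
$L{\left(w,K \right)} = 3 + w$
$f{\left(F \right)} = 3 + F$
$D{\left(y \right)} = -1 + 2 y$
$r = -36$ ($r = 2 \cdot 2 \left(-4 - 5\right) = 2 \cdot 2 \left(-9\right) = 2 \left(-18\right) = -36$)
$U{\left(l,J \right)} = 9$ ($U{\left(l,J \right)} = \left(-3\right)^{2} = 9$)
$D{\left(2 \right)} r + U{\left(f{\left(-5 \right)},-5 \right)} = \left(-1 + 2 \cdot 2\right) \left(-36\right) + 9 = \left(-1 + 4\right) \left(-36\right) + 9 = 3 \left(-36\right) + 9 = -108 + 9 = -99$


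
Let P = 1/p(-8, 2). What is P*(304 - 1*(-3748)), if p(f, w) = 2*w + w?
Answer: 2026/3 ≈ 675.33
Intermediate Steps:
p(f, w) = 3*w
P = 1/6 (P = 1/(3*2) = 1/6 ≈ 0.16667)
P*(304 - 1*(-3748)) = (304 - 1*(-3748))/6 = (304 + 3748)/6 = (1/6)*4052 = 2026/3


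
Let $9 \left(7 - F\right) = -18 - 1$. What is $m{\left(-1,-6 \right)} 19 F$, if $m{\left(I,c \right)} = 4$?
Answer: $\frac{6232}{9} \approx 692.44$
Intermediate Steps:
$F = \frac{82}{9}$ ($F = 7 - \frac{-18 - 1}{9} = 7 - - \frac{19}{9} = 7 + \frac{19}{9} = \frac{82}{9} \approx 9.1111$)
$m{\left(-1,-6 \right)} 19 F = 4 \cdot 19 \cdot \frac{82}{9} = 76 \cdot \frac{82}{9} = \frac{6232}{9}$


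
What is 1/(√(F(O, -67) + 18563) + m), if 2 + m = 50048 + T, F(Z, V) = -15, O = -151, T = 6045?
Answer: 56091/3146181733 - 2*√4637/3146181733 ≈ 1.7785e-5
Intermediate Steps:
m = 56091 (m = -2 + (50048 + 6045) = -2 + 56093 = 56091)
1/(√(F(O, -67) + 18563) + m) = 1/(√(-15 + 18563) + 56091) = 1/(√18548 + 56091) = 1/(2*√4637 + 56091) = 1/(56091 + 2*√4637)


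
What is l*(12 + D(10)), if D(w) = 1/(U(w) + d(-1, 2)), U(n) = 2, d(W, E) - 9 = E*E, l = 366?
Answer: 22082/5 ≈ 4416.4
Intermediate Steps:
d(W, E) = 9 + E² (d(W, E) = 9 + E*E = 9 + E²)
D(w) = 1/15 (D(w) = 1/(2 + (9 + 2²)) = 1/(2 + (9 + 4)) = 1/(2 + 13) = 1/15)
l*(12 + D(10)) = 366*(12 + 1/15) = 366*(181/15) = 22082/5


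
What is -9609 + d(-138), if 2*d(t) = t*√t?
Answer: -9609 - 69*I*√138 ≈ -9609.0 - 810.57*I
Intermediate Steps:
d(t) = t^(3/2)/2 (d(t) = (t*√t)/2 = t^(3/2)/2)
-9609 + d(-138) = -9609 + (-138)^(3/2)/2 = -9609 + (-138*I*√138)/2 = -9609 - 69*I*√138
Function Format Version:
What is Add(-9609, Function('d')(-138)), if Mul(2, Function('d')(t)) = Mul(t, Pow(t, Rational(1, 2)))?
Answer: Add(-9609, Mul(-69, I, Pow(138, Rational(1, 2)))) ≈ Add(-9609.0, Mul(-810.57, I))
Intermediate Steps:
Function('d')(t) = Mul(Rational(1, 2), Pow(t, Rational(3, 2))) (Function('d')(t) = Mul(Rational(1, 2), Mul(t, Pow(t, Rational(1, 2)))) = Mul(Rational(1, 2), Pow(t, Rational(3, 2))))
Add(-9609, Function('d')(-138)) = Add(-9609, Mul(Rational(1, 2), Pow(-138, Rational(3, 2)))) = Add(-9609, Mul(Rational(1, 2), Mul(-138, I, Pow(138, Rational(1, 2))))) = Add(-9609, Mul(-69, I, Pow(138, Rational(1, 2))))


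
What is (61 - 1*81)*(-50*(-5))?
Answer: -5000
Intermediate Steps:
(61 - 1*81)*(-50*(-5)) = (61 - 81)*250 = -20*250 = -5000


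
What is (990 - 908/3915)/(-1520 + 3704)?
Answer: 1937471/4275180 ≈ 0.45319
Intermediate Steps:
(990 - 908/3915)/(-1520 + 3704) = (990 - 908*1/3915)/2184 = (990 - 908/3915)*(1/2184) = (3874942/3915)*(1/2184) = 1937471/4275180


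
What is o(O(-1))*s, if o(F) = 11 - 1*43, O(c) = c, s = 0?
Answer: 0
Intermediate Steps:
o(F) = -32 (o(F) = 11 - 43 = -32)
o(O(-1))*s = -32*0 = 0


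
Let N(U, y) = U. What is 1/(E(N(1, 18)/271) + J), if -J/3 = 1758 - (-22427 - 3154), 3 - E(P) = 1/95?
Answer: -95/7791331 ≈ -1.2193e-5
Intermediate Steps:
E(P) = 284/95 (E(P) = 3 - 1/95 = 284/95)
J = -82017 (J = -3*(1758 - (-22427 - 3154)) = -3*(1758 - 1*(-25581)) = -3*(1758 + 25581) = -3*27339 = -82017)
1/(E(N(1, 18)/271) + J) = 1/(284/95 - 82017) = 1/(-7791331/95) = -95/7791331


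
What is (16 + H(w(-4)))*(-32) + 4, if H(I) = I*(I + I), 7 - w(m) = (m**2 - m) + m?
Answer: -5692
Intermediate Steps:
w(m) = 7 - m**2 (w(m) = 7 - ((m**2 - m) + m) = 7 - m**2)
H(I) = 2*I**2 (H(I) = I*(2*I) = 2*I**2)
(16 + H(w(-4)))*(-32) + 4 = (16 + 2*(7 - 1*(-4)**2)**2)*(-32) + 4 = (16 + 2*(7 - 1*16)**2)*(-32) + 4 = (16 + 2*(7 - 16)**2)*(-32) + 4 = (16 + 2*(-9)**2)*(-32) + 4 = (16 + 2*81)*(-32) + 4 = (16 + 162)*(-32) + 4 = 178*(-32) + 4 = -5696 + 4 = -5692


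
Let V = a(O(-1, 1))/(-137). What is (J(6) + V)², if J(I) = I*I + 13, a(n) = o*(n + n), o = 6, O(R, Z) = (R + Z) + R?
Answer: 45225625/18769 ≈ 2409.6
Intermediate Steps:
O(R, Z) = Z + 2*R
a(n) = 12*n (a(n) = 6*(n + n) = 6*(2*n) = 12*n)
J(I) = 13 + I² (J(I) = I² + 13 = 13 + I²)
V = 12/137 (V = (12*(1 + 2*(-1)))/(-137) = (12*(1 - 2))*(-1/137) = (12*(-1))*(-1/137) = -12*(-1/137) = 12/137 ≈ 0.087591)
(J(6) + V)² = ((13 + 6²) + 12/137)² = ((13 + 36) + 12/137)² = (49 + 12/137)² = (6725/137)² = 45225625/18769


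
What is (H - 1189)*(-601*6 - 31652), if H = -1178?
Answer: 83455686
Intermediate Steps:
(H - 1189)*(-601*6 - 31652) = (-1178 - 1189)*(-601*6 - 31652) = -2367*(-3606 - 31652) = -2367*(-35258) = 83455686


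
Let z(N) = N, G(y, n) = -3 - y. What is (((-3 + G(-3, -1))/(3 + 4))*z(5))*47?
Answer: -705/7 ≈ -100.71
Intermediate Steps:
(((-3 + G(-3, -1))/(3 + 4))*z(5))*47 = (((-3 + (-3 - 1*(-3)))/(3 + 4))*5)*47 = (((-3 + (-3 + 3))/7)*5)*47 = (((-3 + 0)*(⅐))*5)*47 = (-3*⅐*5)*47 = -3/7*5*47 = -15/7*47 = -705/7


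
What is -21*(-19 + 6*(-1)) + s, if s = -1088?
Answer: -563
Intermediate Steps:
-21*(-19 + 6*(-1)) + s = -21*(-19 + 6*(-1)) - 1088 = -21*(-19 - 6) - 1088 = -21*(-25) - 1088 = 525 - 1088 = -563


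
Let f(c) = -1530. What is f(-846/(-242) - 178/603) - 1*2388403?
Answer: -2389933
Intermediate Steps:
f(-846/(-242) - 178/603) - 1*2388403 = -1530 - 1*2388403 = -1530 - 2388403 = -2389933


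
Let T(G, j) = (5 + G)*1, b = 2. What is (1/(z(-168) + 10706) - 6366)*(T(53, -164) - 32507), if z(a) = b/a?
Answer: 185769318351486/899303 ≈ 2.0657e+8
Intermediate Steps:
T(G, j) = 5 + G
z(a) = 2/a
(1/(z(-168) + 10706) - 6366)*(T(53, -164) - 32507) = (1/(2/(-168) + 10706) - 6366)*((5 + 53) - 32507) = (1/(2*(-1/168) + 10706) - 6366)*(58 - 32507) = (1/(-1/84 + 10706) - 6366)*(-32449) = (1/(899303/84) - 6366)*(-32449) = (84/899303 - 6366)*(-32449) = -5724962814/899303*(-32449) = 185769318351486/899303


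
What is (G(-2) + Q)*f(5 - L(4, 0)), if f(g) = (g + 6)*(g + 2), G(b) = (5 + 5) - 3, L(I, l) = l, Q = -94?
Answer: -6699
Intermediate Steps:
G(b) = 7 (G(b) = 10 - 3 = 7)
f(g) = (2 + g)*(6 + g) (f(g) = (6 + g)*(2 + g) = (2 + g)*(6 + g))
(G(-2) + Q)*f(5 - L(4, 0)) = (7 - 94)*(12 + (5 - 1*0)**2 + 8*(5 - 1*0)) = -87*(12 + (5 + 0)**2 + 8*(5 + 0)) = -87*(12 + 5**2 + 8*5) = -87*(12 + 25 + 40) = -87*77 = -6699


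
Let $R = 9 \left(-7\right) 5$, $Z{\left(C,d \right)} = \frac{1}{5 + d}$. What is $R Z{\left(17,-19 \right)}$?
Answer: $\frac{45}{2} \approx 22.5$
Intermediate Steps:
$R = -315$ ($R = \left(-63\right) 5 = -315$)
$R Z{\left(17,-19 \right)} = - \frac{315}{5 - 19} = - \frac{315}{-14} = \left(-315\right) \left(- \frac{1}{14}\right) = \frac{45}{2}$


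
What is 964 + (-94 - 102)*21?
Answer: -3152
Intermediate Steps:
964 + (-94 - 102)*21 = 964 - 196*21 = 964 - 4116 = -3152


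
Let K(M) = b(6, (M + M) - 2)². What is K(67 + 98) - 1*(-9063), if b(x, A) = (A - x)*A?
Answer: 11154748519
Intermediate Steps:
b(x, A) = A*(A - x)
K(M) = (-8 + 2*M)²*(-2 + 2*M)² (K(M) = (((M + M) - 2)*(((M + M) - 2) - 1*6))² = ((2*M - 2)*((2*M - 2) - 6))² = ((-2 + 2*M)*((-2 + 2*M) - 6))² = ((-2 + 2*M)*(-8 + 2*M))² = ((-8 + 2*M)*(-2 + 2*M))² = (-8 + 2*M)²*(-2 + 2*M)²)
K(67 + 98) - 1*(-9063) = 16*(-1 + (67 + 98))²*(-4 + (67 + 98))² - 1*(-9063) = 16*(-1 + 165)²*(-4 + 165)² + 9063 = 16*164²*161² + 9063 = 16*26896*25921 + 9063 = 11154739456 + 9063 = 11154748519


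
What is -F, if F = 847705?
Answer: -847705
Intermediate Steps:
-F = -1*847705 = -847705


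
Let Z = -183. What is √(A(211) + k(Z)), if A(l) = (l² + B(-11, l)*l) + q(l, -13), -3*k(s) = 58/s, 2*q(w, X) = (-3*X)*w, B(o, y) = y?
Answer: √12478886266/366 ≈ 305.22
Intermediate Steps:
q(w, X) = -3*X*w/2 (q(w, X) = ((-3*X)*w)/2 = (-3*X*w)/2 = -3*X*w/2)
k(s) = -58/(3*s)
A(l) = 2*l² + 39*l/2 (A(l) = (l² + l*l) - 3/2*(-13)*l = (l² + l²) + 39*l/2 = 2*l² + 39*l/2)
√(A(211) + k(Z)) = √((½)*211*(39 + 4*211) - 58/3/(-183)) = √((½)*211*(39 + 844) - 58/3*(-1/183)) = √((½)*211*883 + 58/549) = √(186313/2 + 58/549) = √(102285953/1098) = √12478886266/366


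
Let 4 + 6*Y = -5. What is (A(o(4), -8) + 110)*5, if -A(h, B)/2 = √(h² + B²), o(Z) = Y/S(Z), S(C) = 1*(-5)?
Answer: 550 - √6409 ≈ 469.94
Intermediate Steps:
Y = -3/2 (Y = -⅔ + (⅙)*(-5) = -⅔ - ⅚ = -3/2 ≈ -1.5000)
S(C) = -5
o(Z) = 3/10 (o(Z) = -3/2/(-5) = -3/2*(-⅕) = 3/10)
A(h, B) = -2*√(B² + h²) (A(h, B) = -2*√(h² + B²) = -2*√(B² + h²))
(A(o(4), -8) + 110)*5 = (-2*√((-8)² + (3/10)²) + 110)*5 = (-2*√(64 + 9/100) + 110)*5 = (-√6409/5 + 110)*5 = (110 - √6409/5)*5 = 550 - √6409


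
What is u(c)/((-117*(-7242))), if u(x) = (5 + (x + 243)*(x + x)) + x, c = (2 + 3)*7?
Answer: 250/10863 ≈ 0.023014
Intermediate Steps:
c = 35 (c = 5*7 = 35)
u(x) = 5 + x + 2*x*(243 + x) (u(x) = (5 + (243 + x)*(2*x)) + x = (5 + 2*x*(243 + x)) + x = 5 + x + 2*x*(243 + x))
u(c)/((-117*(-7242))) = (5 + 2*35² + 487*35)/((-117*(-7242))) = (5 + 2*1225 + 17045)/847314 = (5 + 2450 + 17045)*(1/847314) = 19500*(1/847314) = 250/10863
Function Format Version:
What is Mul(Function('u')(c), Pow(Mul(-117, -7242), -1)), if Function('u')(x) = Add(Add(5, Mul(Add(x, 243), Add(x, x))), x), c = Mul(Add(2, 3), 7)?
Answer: Rational(250, 10863) ≈ 0.023014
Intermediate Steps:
c = 35 (c = Mul(5, 7) = 35)
Function('u')(x) = Add(5, x, Mul(2, x, Add(243, x))) (Function('u')(x) = Add(Add(5, Mul(Add(243, x), Mul(2, x))), x) = Add(Add(5, Mul(2, x, Add(243, x))), x) = Add(5, x, Mul(2, x, Add(243, x))))
Mul(Function('u')(c), Pow(Mul(-117, -7242), -1)) = Mul(Add(5, Mul(2, Pow(35, 2)), Mul(487, 35)), Pow(Mul(-117, -7242), -1)) = Mul(Add(5, Mul(2, 1225), 17045), Pow(847314, -1)) = Mul(Add(5, 2450, 17045), Rational(1, 847314)) = Mul(19500, Rational(1, 847314)) = Rational(250, 10863)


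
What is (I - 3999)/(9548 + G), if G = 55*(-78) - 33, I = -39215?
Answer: -43214/5225 ≈ -8.2706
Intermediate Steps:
G = -4323 (G = -4290 - 33 = -4323)
(I - 3999)/(9548 + G) = (-39215 - 3999)/(9548 - 4323) = -43214/5225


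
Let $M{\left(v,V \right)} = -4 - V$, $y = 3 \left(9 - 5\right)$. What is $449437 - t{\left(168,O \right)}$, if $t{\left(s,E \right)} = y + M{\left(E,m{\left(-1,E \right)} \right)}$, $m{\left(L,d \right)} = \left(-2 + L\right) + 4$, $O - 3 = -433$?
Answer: $449430$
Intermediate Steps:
$O = -430$ ($O = 3 - 433 = -430$)
$m{\left(L,d \right)} = 2 + L$
$y = 12$ ($y = 3 \cdot 4 = 12$)
$t{\left(s,E \right)} = 7$ ($t{\left(s,E \right)} = 12 - 5 = 7$)
$449437 - t{\left(168,O \right)} = 449437 - 7 = 449430$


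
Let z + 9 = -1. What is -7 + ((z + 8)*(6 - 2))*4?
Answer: -39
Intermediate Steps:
z = -10 (z = -9 - 1 = -10)
-7 + ((z + 8)*(6 - 2))*4 = -7 + ((-10 + 8)*(6 - 2))*4 = -7 - 2*4*4 = -7 - 8*4 = -7 - 32 = -39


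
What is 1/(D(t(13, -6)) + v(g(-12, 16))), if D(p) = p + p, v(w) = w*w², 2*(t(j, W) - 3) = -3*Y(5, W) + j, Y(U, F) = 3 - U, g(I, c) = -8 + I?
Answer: -1/7975 ≈ -0.00012539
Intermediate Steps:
t(j, W) = 6 + j/2 (t(j, W) = 3 + (-3*(3 - 1*5) + j)/2 = 3 + (-3*(3 - 5) + j)/2 = 3 + (-3*(-2) + j)/2 = 3 + (6 + j)/2 = 3 + (3 + j/2) = 6 + j/2)
v(w) = w³
D(p) = 2*p
1/(D(t(13, -6)) + v(g(-12, 16))) = 1/(2*(6 + (½)*13) + (-8 - 12)³) = 1/(2*(6 + 13/2) + (-20)³) = 1/(2*(25/2) - 8000) = 1/(25 - 8000) = 1/(-7975) = -1/7975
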